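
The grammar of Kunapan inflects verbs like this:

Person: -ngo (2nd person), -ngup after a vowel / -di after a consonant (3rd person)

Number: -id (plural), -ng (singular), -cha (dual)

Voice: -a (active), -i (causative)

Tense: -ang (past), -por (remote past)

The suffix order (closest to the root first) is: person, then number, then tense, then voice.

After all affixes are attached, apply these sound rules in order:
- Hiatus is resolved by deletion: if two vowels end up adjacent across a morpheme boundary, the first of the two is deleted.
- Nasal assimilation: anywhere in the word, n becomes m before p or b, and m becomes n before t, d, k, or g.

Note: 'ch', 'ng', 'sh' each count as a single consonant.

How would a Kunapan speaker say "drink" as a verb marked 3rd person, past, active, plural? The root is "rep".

repdidanga

Attach person 3rd person -di (after consonant 'p') → repdi.
Attach number plural -id → repdiid.
Attach tense past -ang → repdiidang.
Attach voice active -a → repdiidanga.
Apply vowel deletion: repdiidanga → repdidanga.
Nasal assimilation: no change.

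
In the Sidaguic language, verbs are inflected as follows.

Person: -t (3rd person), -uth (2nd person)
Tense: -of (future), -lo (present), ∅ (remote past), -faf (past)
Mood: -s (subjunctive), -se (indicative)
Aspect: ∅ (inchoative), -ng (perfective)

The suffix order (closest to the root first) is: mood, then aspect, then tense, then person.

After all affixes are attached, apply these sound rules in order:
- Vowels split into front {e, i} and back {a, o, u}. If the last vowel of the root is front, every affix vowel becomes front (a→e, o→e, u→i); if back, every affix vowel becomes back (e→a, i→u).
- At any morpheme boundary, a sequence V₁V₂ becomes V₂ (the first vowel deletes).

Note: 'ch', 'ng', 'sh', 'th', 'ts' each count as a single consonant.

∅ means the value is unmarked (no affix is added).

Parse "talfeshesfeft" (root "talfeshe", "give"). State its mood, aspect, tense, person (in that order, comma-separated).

Segment: talfeshe-s-faf-t.
mood: -s → subjunctive.
aspect: ∅ → inchoative.
tense: -faf → past.
person: -t → 3rd person.

subjunctive, inchoative, past, 3rd person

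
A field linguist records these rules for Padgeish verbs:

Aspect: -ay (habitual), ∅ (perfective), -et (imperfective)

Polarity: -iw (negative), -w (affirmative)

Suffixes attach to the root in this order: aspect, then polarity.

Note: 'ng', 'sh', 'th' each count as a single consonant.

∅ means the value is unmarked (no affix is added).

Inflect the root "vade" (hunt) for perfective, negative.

aspect = perfective: zero marking, form stays vade.
Attach polarity negative -iw → vadeiw.

vadeiw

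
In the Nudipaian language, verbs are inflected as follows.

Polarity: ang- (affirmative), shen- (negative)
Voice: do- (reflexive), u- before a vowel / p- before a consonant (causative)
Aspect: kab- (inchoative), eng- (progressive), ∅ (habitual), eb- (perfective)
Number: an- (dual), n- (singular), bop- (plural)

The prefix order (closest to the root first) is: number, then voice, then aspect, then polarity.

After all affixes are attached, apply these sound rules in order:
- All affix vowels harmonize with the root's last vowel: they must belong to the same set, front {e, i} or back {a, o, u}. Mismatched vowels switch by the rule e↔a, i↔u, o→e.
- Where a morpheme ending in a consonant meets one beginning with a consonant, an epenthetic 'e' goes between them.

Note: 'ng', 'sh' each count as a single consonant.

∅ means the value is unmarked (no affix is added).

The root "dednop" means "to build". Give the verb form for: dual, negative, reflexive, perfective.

Attach number dual an- → andednop.
Attach voice reflexive do- → doandednop.
Attach aspect perfective eb- → ebdoandednop.
Attach polarity negative shen- → shenebdoandednop.
Apply vowel harmony: shenebdoandednop → shanabdoandednop.
Apply epenthesis: shanabdoandednop → shanabedoanedednop.

shanabedoanedednop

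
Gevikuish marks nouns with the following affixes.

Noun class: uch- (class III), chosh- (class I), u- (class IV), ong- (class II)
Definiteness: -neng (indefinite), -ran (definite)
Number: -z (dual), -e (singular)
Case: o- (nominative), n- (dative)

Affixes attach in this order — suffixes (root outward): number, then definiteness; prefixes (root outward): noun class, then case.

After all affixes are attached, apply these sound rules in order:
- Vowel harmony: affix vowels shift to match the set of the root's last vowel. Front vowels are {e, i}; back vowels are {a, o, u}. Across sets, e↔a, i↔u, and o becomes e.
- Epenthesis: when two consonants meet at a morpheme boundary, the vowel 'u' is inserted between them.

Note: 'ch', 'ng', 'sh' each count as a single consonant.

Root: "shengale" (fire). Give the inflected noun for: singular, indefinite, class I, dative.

Attach noun class class I chosh- → choshshengale.
Attach number singular -e → choshshengalee.
Attach definiteness indefinite -neng → choshshengaleeneng.
Attach case dative n- → nchoshshengaleeneng.
Apply vowel harmony: nchoshshengaleeneng → ncheshshengaleeneng.
Apply epenthesis: ncheshshengaleeneng → nucheshushengaleeneng.

nucheshushengaleeneng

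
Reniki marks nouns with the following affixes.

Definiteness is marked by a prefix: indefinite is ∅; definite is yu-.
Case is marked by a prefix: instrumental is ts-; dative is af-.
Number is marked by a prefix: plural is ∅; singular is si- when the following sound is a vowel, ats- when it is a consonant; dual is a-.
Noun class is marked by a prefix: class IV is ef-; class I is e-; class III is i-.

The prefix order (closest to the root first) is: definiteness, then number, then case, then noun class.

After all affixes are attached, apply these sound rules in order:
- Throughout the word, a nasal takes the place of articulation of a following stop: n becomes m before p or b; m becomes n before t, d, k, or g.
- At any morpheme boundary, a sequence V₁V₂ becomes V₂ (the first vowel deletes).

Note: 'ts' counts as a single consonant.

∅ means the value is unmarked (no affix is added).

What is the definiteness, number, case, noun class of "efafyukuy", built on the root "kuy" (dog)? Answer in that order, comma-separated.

definite, plural, dative, class IV

Segment: ef-af-yu-kuy.
definiteness: yu- → definite.
number: ∅ → plural.
case: af- → dative.
noun class: ef- → class IV.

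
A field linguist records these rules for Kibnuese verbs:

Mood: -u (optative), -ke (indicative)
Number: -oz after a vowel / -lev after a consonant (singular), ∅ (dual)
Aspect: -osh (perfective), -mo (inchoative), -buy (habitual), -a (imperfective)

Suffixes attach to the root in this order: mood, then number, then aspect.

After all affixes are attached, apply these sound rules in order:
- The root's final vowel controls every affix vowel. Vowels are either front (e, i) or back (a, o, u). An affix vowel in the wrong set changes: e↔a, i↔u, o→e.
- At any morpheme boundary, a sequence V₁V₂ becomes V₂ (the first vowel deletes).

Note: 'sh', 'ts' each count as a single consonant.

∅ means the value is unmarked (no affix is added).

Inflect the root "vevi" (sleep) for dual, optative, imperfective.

Attach mood optative -u → veviu.
number = dual: zero marking, form stays veviu.
Attach aspect imperfective -a → veviua.
Apply vowel harmony: veviua → veviie.
Apply vowel deletion: veviie → veve.

veve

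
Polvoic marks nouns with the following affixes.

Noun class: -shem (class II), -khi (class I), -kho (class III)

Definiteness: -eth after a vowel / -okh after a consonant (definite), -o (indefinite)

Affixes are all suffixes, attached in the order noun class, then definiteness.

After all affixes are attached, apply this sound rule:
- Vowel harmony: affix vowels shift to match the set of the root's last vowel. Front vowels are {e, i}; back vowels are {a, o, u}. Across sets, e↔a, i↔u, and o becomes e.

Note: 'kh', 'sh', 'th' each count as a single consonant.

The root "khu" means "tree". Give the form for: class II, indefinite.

Attach noun class class II -shem → khushem.
Attach definiteness indefinite -o → khushemo.
Apply vowel harmony: khushemo → khushamo.

khushamo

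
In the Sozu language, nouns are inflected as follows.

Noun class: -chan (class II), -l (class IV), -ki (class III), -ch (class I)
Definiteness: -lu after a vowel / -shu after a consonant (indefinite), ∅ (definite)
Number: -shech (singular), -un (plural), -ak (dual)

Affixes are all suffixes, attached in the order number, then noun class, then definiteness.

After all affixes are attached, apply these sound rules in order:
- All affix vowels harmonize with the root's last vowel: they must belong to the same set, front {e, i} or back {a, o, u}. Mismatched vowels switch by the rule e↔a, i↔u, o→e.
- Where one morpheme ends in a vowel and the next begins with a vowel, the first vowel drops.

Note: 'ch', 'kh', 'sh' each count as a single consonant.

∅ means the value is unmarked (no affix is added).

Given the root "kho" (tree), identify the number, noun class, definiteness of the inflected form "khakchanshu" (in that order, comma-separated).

dual, class II, indefinite

Segment: kho-ak-chan-shu.
number: -ak → dual.
noun class: -chan → class II.
definiteness: -lu/shu → indefinite.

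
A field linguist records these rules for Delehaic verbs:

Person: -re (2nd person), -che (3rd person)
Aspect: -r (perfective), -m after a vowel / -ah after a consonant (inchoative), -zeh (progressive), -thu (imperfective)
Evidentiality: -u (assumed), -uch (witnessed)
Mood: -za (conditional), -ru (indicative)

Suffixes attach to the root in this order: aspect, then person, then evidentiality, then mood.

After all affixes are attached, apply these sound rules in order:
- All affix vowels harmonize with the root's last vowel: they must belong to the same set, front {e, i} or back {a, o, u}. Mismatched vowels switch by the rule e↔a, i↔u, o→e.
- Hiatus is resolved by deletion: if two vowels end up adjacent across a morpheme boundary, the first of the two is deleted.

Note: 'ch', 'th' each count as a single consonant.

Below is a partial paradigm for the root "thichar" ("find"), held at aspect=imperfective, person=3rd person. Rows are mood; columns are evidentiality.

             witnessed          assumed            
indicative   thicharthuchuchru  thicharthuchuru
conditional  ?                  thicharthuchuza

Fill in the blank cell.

Attach aspect imperfective -thu → thicharthu.
Attach person 3rd person -che → thicharthuche.
Attach evidentiality witnessed -uch → thicharthucheuch.
Attach mood conditional -za → thicharthucheuchza.
Apply vowel harmony: thicharthucheuchza → thicharthuchauchza.
Apply vowel deletion: thicharthuchauchza → thicharthuchuchza.

thicharthuchuchza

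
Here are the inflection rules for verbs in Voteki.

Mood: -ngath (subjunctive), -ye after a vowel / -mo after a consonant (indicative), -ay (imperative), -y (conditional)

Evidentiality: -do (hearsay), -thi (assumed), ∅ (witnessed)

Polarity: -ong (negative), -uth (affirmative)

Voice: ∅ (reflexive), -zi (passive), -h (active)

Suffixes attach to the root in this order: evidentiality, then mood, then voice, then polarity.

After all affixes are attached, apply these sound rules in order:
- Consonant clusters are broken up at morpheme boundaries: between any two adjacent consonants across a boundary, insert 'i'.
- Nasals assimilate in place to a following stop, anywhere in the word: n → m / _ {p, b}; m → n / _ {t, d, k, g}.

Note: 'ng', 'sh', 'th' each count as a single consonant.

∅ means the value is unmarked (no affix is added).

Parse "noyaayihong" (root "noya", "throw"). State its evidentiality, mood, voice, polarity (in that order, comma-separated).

witnessed, imperative, active, negative

Segment: noya-ay-h-ong.
evidentiality: ∅ → witnessed.
mood: -ay → imperative.
voice: -h → active.
polarity: -ong → negative.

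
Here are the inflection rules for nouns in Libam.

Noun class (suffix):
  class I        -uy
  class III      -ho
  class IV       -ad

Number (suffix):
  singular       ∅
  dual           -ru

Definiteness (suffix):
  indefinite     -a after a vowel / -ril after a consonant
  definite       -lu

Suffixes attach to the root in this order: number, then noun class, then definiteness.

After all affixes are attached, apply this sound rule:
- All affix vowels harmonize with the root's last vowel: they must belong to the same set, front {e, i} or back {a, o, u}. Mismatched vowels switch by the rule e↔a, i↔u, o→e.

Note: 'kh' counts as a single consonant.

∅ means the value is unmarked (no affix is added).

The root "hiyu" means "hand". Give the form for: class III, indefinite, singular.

hiyuhoa

number = singular: zero marking, form stays hiyu.
Attach noun class class III -ho → hiyuho.
Attach definiteness indefinite -a (after vowel 'o') → hiyuhoa.
Vowel harmony: no change.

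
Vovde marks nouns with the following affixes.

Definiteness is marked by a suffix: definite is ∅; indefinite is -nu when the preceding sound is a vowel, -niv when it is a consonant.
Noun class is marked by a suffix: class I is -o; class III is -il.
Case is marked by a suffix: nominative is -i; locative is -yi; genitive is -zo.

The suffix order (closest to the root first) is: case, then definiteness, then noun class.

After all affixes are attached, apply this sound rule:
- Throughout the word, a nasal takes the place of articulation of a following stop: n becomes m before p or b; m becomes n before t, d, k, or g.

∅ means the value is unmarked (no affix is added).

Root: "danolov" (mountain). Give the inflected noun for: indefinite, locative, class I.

danolovyinuo

Attach case locative -yi → danolovyi.
Attach definiteness indefinite -nu (after vowel 'i') → danolovyinu.
Attach noun class class I -o → danolovyinuo.
Nasal assimilation: no change.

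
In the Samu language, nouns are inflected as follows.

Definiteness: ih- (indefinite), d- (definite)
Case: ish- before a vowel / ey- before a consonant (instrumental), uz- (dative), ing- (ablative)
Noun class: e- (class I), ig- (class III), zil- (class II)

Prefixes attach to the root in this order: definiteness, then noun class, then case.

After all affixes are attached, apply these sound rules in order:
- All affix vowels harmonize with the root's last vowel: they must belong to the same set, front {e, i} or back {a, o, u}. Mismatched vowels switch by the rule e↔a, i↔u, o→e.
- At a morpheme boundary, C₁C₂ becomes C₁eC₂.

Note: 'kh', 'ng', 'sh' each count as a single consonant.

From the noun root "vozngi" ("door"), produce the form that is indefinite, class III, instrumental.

Attach definiteness indefinite ih- → ihvozngi.
Attach noun class class III ig- → igihvozngi.
Attach case instrumental ish- (before vowel 'i') → ishigihvozngi.
Vowel harmony: no change.
Apply epenthesis: ishigihvozngi → ishigihevozngi.

ishigihevozngi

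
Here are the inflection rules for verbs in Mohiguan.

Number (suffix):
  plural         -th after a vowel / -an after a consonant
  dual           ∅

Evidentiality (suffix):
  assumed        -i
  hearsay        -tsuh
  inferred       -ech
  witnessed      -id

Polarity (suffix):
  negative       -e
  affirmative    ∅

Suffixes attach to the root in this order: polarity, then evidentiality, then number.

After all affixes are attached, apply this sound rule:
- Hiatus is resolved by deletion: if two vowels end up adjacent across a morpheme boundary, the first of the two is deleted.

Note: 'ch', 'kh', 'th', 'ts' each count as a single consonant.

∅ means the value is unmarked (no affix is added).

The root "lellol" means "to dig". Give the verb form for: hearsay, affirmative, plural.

lelloltsuhan

polarity = affirmative: zero marking, form stays lellol.
Attach evidentiality hearsay -tsuh → lelloltsuh.
Attach number plural -an (after consonant 'h') → lelloltsuhan.
Vowel deletion: no change.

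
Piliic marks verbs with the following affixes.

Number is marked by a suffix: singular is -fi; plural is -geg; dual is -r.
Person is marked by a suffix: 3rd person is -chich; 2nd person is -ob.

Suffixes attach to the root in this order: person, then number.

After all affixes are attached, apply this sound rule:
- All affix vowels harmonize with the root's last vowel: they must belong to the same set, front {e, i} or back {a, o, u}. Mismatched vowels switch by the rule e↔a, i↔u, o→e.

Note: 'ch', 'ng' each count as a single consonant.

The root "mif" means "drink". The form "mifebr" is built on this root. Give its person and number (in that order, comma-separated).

2nd person, dual

Segment: mif-ob-r.
person: -ob → 2nd person.
number: -r → dual.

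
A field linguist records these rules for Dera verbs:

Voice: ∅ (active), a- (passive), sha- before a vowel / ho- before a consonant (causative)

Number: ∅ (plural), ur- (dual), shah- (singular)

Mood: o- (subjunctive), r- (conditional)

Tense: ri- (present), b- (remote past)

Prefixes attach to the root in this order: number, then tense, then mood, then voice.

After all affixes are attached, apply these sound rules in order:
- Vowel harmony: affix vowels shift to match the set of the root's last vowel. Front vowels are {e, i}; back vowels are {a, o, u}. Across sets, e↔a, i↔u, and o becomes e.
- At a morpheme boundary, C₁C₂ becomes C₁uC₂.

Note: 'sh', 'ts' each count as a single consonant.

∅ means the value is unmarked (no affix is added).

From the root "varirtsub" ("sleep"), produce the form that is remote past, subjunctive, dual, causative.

shaoburuvarirtsub

Attach number dual ur- → urvarirtsub.
Attach tense remote past b- → burvarirtsub.
Attach mood subjunctive o- → oburvarirtsub.
Attach voice causative sha- (before vowel 'o') → shaoburvarirtsub.
Vowel harmony: no change.
Apply epenthesis: shaoburvarirtsub → shaoburuvarirtsub.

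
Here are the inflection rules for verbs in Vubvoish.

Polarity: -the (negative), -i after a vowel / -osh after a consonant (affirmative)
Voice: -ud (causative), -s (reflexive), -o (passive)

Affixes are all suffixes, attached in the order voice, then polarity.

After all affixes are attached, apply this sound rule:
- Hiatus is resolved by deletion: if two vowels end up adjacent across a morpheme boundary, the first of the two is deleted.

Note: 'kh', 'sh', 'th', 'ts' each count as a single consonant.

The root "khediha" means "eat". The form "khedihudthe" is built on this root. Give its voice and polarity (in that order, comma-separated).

causative, negative

Segment: khediha-ud-the.
voice: -ud → causative.
polarity: -the → negative.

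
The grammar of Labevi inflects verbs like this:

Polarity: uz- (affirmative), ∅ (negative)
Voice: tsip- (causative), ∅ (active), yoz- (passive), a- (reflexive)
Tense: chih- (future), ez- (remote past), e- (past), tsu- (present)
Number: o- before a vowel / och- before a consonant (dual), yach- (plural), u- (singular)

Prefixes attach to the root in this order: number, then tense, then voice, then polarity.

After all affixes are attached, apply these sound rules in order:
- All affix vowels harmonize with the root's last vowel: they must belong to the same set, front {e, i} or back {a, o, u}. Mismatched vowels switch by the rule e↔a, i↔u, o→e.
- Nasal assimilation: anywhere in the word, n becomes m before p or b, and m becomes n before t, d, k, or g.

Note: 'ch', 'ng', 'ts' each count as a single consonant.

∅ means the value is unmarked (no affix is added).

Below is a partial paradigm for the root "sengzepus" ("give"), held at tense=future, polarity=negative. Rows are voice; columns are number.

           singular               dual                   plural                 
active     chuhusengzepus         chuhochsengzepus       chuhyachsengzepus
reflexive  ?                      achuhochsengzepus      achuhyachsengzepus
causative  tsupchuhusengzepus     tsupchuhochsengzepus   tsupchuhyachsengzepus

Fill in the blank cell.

Attach number singular u- → usengzepus.
Attach tense future chih- → chihusengzepus.
Attach voice reflexive a- → achihusengzepus.
polarity = negative: zero marking, form stays achihusengzepus.
Apply vowel harmony: achihusengzepus → achuhusengzepus.
Nasal assimilation: no change.

achuhusengzepus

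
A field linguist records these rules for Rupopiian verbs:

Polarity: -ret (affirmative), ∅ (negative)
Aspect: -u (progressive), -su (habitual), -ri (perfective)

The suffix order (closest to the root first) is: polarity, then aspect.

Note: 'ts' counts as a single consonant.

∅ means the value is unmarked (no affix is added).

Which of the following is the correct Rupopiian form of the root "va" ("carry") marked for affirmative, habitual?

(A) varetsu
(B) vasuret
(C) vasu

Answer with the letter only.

Attach polarity affirmative -ret → varet.
Attach aspect habitual -su → varetsu.
So the correct form is varetsu, option (A).
(C) vasu is wrong: it uses negative instead of affirmative for polarity.
(B) vasuret is wrong: it has the affixes in the wrong order.

A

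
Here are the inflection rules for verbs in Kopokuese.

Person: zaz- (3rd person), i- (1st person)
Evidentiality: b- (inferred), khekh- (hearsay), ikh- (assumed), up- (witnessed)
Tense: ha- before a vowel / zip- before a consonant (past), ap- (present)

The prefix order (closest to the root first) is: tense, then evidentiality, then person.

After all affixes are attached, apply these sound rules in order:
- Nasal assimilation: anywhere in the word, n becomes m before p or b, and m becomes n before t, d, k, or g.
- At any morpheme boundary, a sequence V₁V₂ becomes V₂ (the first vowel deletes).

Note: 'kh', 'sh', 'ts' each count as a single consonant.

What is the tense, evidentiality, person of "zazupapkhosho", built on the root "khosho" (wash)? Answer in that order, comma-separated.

present, witnessed, 3rd person

Segment: zaz-up-ap-khosho.
tense: ap- → present.
evidentiality: up- → witnessed.
person: zaz- → 3rd person.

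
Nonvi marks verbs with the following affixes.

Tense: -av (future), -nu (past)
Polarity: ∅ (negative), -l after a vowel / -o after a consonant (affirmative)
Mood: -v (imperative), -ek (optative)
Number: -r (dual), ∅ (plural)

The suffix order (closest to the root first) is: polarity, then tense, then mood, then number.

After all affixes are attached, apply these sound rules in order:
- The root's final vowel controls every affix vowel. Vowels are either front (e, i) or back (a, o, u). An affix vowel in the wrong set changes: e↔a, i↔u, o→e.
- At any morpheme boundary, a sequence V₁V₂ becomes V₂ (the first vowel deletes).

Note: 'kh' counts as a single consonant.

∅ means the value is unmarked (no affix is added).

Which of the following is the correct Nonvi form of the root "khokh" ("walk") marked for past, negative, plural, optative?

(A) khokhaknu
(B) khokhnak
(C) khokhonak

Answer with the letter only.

polarity = negative: zero marking, form stays khokh.
Attach tense past -nu → khokhnu.
Attach mood optative -ek → khokhnuek.
number = plural: zero marking, form stays khokhnuek.
Apply vowel harmony: khokhnuek → khokhnuak.
Apply vowel deletion: khokhnuak → khokhnak.
So the correct form is khokhnak, option (B).
(C) khokhonak is wrong: it uses affirmative instead of negative for polarity.
(A) khokhaknu is wrong: it has the affixes in the wrong order.

B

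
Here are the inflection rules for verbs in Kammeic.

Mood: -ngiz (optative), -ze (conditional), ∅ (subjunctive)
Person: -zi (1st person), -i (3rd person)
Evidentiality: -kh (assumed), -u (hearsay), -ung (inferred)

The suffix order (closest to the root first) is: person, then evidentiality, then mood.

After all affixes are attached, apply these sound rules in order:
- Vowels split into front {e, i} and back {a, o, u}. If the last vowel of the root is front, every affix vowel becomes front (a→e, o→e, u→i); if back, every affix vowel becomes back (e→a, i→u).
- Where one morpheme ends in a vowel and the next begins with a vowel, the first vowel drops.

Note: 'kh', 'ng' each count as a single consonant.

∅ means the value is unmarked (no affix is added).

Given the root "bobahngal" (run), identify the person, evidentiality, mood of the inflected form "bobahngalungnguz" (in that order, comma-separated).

Segment: bobahngal-i-ung-ngiz.
person: -i → 3rd person.
evidentiality: -ung → inferred.
mood: -ngiz → optative.

3rd person, inferred, optative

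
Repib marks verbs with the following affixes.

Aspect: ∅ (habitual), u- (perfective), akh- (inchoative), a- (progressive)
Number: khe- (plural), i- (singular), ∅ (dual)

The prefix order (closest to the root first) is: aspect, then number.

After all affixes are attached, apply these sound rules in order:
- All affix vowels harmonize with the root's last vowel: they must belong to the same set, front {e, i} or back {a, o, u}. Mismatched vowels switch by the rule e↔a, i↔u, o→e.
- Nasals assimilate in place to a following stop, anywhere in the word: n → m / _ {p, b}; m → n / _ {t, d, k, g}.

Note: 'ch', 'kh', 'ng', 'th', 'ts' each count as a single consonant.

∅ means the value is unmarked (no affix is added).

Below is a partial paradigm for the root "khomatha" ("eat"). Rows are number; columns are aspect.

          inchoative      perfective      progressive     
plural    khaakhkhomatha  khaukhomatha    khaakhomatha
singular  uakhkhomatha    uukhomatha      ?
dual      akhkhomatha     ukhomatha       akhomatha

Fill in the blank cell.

uakhomatha

Attach aspect progressive a- → akhomatha.
Attach number singular i- → iakhomatha.
Apply vowel harmony: iakhomatha → uakhomatha.
Nasal assimilation: no change.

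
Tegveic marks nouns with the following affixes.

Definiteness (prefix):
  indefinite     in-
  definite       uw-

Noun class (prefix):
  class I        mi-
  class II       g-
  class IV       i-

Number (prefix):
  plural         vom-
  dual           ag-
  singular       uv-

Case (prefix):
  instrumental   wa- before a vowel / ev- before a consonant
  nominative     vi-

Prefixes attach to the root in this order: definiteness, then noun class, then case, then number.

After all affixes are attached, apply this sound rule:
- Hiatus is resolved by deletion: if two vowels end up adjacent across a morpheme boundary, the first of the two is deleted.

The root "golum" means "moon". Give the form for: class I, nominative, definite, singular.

uvvimuwgolum

Attach definiteness definite uw- → uwgolum.
Attach noun class class I mi- → miuwgolum.
Attach case nominative vi- → vimiuwgolum.
Attach number singular uv- → uvvimiuwgolum.
Apply vowel deletion: uvvimiuwgolum → uvvimuwgolum.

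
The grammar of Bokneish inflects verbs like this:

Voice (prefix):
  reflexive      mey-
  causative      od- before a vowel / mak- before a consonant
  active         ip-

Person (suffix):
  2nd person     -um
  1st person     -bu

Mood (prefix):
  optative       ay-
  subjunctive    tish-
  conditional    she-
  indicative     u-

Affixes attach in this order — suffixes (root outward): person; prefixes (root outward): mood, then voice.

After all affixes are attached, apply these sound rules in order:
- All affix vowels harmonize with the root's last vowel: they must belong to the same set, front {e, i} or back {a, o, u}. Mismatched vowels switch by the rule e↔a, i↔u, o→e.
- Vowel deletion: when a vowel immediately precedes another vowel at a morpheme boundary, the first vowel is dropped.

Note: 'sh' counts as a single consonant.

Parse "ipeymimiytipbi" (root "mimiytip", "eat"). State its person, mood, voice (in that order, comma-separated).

Segment: ip-ay-mimiytip-bu.
person: -bu → 1st person.
mood: ay- → optative.
voice: ip- → active.

1st person, optative, active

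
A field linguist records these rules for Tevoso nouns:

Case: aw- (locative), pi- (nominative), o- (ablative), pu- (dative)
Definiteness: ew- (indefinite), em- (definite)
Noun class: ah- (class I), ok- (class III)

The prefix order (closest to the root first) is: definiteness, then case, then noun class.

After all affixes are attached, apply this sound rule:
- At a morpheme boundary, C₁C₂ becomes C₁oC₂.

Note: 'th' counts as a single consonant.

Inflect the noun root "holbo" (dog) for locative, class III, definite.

Attach definiteness definite em- → emholbo.
Attach case locative aw- → awemholbo.
Attach noun class class III ok- → okawemholbo.
Apply epenthesis: okawemholbo → okawemoholbo.

okawemoholbo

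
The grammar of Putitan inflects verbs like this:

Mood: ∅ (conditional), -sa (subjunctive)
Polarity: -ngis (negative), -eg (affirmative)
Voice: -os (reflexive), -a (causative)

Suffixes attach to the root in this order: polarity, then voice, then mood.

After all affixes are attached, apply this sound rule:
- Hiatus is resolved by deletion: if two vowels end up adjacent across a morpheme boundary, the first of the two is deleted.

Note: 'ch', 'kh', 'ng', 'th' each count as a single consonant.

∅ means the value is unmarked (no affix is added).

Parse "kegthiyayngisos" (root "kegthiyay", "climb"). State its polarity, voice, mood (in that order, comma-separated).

negative, reflexive, conditional

Segment: kegthiyay-ngis-os.
polarity: -ngis → negative.
voice: -os → reflexive.
mood: ∅ → conditional.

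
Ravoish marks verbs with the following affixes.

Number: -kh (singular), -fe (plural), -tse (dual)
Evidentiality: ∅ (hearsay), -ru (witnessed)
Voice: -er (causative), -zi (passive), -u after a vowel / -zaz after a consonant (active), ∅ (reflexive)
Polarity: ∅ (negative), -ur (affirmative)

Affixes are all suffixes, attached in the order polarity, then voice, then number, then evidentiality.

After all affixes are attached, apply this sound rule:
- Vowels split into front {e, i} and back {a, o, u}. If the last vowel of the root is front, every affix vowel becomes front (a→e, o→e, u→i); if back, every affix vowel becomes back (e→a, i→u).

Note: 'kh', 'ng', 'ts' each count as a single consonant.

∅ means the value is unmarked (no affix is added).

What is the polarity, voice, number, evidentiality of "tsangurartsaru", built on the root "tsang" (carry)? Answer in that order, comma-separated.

Segment: tsang-ur-er-tse-ru.
polarity: -ur → affirmative.
voice: -er → causative.
number: -tse → dual.
evidentiality: -ru → witnessed.

affirmative, causative, dual, witnessed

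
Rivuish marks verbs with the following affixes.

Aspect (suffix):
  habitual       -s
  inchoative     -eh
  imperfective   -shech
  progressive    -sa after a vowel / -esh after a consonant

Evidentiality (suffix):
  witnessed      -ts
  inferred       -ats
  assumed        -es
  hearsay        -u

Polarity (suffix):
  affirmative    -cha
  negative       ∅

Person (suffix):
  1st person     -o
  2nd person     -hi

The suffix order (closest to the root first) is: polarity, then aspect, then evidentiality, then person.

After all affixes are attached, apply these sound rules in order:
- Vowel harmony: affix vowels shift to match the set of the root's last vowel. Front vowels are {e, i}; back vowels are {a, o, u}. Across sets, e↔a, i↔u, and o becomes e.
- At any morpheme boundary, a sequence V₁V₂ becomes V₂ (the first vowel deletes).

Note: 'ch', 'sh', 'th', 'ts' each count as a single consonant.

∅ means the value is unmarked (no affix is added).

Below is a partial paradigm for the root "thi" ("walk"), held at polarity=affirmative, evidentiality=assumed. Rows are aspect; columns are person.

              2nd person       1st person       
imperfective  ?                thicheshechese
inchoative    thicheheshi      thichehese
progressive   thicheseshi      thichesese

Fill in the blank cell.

Attach polarity affirmative -cha → thicha.
Attach aspect imperfective -shech → thichashech.
Attach evidentiality assumed -es → thichasheches.
Attach person 2nd person -hi → thichashecheshi.
Apply vowel harmony: thichashecheshi → thicheshecheshi.
Vowel deletion: no change.

thicheshecheshi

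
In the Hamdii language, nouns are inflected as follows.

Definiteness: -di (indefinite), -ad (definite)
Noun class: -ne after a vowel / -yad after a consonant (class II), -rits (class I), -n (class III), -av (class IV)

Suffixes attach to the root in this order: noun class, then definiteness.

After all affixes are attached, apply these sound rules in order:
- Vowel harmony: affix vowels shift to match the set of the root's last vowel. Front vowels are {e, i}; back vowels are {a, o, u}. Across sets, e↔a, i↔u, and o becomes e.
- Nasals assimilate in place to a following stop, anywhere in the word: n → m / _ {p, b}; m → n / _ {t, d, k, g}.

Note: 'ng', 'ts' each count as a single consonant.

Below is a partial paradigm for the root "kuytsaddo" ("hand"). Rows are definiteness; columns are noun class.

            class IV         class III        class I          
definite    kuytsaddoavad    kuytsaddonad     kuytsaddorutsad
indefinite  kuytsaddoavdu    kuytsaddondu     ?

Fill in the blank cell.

Attach noun class class I -rits → kuytsaddorits.
Attach definiteness indefinite -di → kuytsaddoritsdi.
Apply vowel harmony: kuytsaddoritsdi → kuytsaddorutsdu.
Nasal assimilation: no change.

kuytsaddorutsdu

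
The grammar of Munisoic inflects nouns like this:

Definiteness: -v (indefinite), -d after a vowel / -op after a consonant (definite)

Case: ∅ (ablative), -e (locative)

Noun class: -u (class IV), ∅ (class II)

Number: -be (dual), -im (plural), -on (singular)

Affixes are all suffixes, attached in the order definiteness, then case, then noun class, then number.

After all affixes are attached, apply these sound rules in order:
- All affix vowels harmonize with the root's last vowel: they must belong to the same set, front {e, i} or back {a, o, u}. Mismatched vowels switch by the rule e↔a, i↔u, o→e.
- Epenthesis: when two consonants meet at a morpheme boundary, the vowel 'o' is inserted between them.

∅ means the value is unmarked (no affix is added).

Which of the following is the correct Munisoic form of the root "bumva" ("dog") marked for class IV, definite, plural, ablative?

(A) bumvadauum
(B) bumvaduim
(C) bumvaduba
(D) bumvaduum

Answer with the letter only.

D

Attach definiteness definite -d (after vowel 'a') → bumvad.
case = ablative: zero marking, form stays bumvad.
Attach noun class class IV -u → bumvadu.
Attach number plural -im → bumvaduim.
Apply vowel harmony: bumvaduim → bumvaduum.
Epenthesis: no change.
So the correct form is bumvaduum, option (D).
(B) bumvaduim is wrong: it fails to apply the sound rule(s).
(C) bumvaduba is wrong: it uses dual instead of plural for number.
(A) bumvadauum is wrong: it uses locative instead of ablative for case.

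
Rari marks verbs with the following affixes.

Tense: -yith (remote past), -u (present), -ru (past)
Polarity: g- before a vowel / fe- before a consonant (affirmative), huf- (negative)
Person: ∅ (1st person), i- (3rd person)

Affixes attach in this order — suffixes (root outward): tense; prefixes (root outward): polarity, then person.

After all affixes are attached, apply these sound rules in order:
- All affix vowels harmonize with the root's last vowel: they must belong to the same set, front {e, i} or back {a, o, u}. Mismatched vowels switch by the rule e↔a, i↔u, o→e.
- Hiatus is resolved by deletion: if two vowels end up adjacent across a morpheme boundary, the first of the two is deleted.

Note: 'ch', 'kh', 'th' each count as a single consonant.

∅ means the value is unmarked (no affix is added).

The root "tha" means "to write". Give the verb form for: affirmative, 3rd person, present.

ufathu

Attach tense present -u → thau.
Attach polarity affirmative fe- (before consonant 'th') → fethau.
Attach person 3rd person i- → ifethau.
Apply vowel harmony: ifethau → ufathau.
Apply vowel deletion: ufathau → ufathu.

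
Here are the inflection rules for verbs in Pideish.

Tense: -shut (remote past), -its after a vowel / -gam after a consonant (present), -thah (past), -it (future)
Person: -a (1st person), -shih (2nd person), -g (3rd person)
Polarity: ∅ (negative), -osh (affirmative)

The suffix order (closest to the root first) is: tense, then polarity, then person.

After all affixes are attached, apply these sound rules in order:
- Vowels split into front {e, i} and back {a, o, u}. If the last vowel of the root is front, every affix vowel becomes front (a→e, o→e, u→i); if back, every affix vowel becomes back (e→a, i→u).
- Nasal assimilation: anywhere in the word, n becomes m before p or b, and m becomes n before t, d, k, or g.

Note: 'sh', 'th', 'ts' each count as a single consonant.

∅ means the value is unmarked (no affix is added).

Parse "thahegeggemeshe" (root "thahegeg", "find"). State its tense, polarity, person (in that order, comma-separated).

Segment: thahegeg-gam-osh-a.
tense: -its/gam → present.
polarity: -osh → affirmative.
person: -a → 1st person.

present, affirmative, 1st person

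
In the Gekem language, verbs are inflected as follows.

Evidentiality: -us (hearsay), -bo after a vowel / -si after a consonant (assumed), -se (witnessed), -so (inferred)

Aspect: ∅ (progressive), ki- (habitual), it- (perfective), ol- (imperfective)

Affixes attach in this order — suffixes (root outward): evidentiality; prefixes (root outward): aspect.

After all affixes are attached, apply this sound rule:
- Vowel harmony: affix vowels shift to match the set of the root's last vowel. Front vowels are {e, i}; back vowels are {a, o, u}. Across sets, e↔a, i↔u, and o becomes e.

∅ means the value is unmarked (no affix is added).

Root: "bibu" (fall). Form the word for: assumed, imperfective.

Attach aspect imperfective ol- → olbibu.
Attach evidentiality assumed -bo (after vowel 'u') → olbibubo.
Vowel harmony: no change.

olbibubo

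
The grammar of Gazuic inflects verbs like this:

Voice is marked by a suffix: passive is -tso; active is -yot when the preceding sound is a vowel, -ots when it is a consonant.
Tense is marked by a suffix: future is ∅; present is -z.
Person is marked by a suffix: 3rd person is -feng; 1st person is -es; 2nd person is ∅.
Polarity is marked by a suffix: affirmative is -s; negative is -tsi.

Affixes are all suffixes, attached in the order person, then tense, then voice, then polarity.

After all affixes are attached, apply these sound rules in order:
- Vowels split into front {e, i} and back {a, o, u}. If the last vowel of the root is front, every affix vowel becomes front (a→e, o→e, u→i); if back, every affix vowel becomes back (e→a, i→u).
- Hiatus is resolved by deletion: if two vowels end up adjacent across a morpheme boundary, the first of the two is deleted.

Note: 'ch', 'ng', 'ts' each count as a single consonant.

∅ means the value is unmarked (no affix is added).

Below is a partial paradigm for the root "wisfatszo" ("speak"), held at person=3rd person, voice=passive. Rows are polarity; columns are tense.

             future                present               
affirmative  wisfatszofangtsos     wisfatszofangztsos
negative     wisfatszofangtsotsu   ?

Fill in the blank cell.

Attach person 3rd person -feng → wisfatszofeng.
Attach tense present -z → wisfatszofengz.
Attach voice passive -tso → wisfatszofengztso.
Attach polarity negative -tsi → wisfatszofengztsotsi.
Apply vowel harmony: wisfatszofengztsotsi → wisfatszofangztsotsu.
Vowel deletion: no change.

wisfatszofangztsotsu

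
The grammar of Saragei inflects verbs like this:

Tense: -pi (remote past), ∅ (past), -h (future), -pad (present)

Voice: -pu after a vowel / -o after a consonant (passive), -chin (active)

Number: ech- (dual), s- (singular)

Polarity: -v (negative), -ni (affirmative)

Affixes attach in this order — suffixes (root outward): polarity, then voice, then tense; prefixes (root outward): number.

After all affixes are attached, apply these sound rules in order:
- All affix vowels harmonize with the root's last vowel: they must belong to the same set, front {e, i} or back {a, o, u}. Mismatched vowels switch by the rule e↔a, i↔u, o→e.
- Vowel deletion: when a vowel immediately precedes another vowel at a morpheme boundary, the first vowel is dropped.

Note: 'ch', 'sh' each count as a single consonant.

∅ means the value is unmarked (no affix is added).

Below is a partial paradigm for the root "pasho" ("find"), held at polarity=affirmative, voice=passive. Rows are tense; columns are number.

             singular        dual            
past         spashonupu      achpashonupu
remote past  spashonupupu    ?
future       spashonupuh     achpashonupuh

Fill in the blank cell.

achpashonupupu

Attach polarity affirmative -ni → pashoni.
Attach voice passive -pu (after vowel 'i') → pashonipu.
Attach tense remote past -pi → pashonipupi.
Attach number dual ech- → echpashonipupi.
Apply vowel harmony: echpashonipupi → achpashonupupu.
Vowel deletion: no change.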